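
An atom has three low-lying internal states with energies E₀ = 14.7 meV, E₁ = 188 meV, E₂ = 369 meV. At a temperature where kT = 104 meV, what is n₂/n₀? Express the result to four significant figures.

n₂/n₀ = exp[−(E₂−E₀)/kT] = exp(−(354.3 meV)/(104 meV)) = exp(-3.40673) = 0.03315.

0.03315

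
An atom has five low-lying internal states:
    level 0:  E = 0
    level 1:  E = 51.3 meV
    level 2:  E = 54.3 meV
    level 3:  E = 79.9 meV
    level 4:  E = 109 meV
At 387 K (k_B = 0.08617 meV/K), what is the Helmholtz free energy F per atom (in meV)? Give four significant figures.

-14.40 meV

k_BT = 0.08617 × 387 K = 33.3478 meV.
Eᵢ/kT = 0, 1.53833, 1.62829, 2.39596, 3.26858.
Z = Σ e^(−Eᵢ/kT) = e^(−0) + e^(−1.53833) + e^(−1.62829) + e^(−2.39596) + e^(−3.26858) = 1.00000 + 0.214739 + 0.196265 + 0.0910852 + 0.0380604 = 1.54015.
F = −kT ln Z = −33.3478 × ln(1.54015) = −33.3478 × 0.431880 = -14.40 meV.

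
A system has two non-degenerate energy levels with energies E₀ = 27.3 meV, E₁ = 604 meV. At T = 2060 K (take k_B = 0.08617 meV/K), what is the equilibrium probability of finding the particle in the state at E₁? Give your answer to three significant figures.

k_BT = 0.08617 × 2060 K = 177.51 meV.
Eᵢ/kT = 0.15379, 3.4026.
Z = Σ e^(−Eᵢ/kT) = e^(−0.15379) + e^(−3.4026) = 0.85745 + 0.033287 = 0.89074.
P₁ = e^(−E₁/kT) / Z = 0.033287/0.89074 = 0.0374.

0.0374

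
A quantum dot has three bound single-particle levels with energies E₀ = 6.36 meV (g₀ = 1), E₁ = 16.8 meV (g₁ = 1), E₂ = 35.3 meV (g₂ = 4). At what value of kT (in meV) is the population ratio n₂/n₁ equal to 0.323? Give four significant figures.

n₂/n₁ = (g₂/g₁) exp[−(E₂−E₁)/kT] = 0.323.
⇒ (E₂−E₁)/kT = ln((4/1)/0.323) = ln(12.3839) = 2.51640.
kT = 18.5 meV / 2.51640 = 7.352 meV.

7.352 meV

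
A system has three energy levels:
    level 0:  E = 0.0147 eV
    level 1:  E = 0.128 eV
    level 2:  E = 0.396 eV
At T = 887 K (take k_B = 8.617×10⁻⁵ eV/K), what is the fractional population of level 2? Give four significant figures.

k_BT = 8.617×10⁻⁵ × 887 K = 0.0764328 eV.
Eᵢ/kT = 0.192326, 1.67467, 5.18102.
Z = Σ e^(−Eᵢ/kT) = e^(−0.192326) + e^(−1.67467) + e^(−5.18102) = 0.825038 + 0.187370 + 0.00562227 = 1.01803.
P₂ = e^(−E₂/kT) / Z = 0.00562227/1.01803 = 0.005523.

0.005523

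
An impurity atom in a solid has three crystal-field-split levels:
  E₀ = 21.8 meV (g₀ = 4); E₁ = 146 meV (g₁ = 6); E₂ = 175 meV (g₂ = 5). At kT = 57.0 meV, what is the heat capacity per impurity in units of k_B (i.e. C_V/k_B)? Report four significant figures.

Eᵢ/kT = 0.382456, 2.56140, 3.07018.
Z = Σ gᵢe^(−Eᵢ/kT) = 4·e^(−0.382456) + 6·e^(−2.56140) + 5·e^(−3.07018) = 2.72874 + 0.463180 + 0.232064 = 3.42398.
⟨E⟩ = 48.9845 meV, ⟨E²⟩ = 5337.91 meV².
C_V/k_B = (⟨E²⟩ − ⟨E⟩²)/(kT)² = (5337.91 − 2399.48)/3249.00 = 0.9044.

0.9044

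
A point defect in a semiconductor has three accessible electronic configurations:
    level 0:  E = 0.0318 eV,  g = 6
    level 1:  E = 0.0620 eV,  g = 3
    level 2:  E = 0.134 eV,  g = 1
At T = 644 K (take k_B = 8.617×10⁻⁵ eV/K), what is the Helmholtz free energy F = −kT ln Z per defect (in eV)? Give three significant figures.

k_BT = 8.617×10⁻⁵ × 644 K = 0.055493 eV.
Eᵢ/kT = 0.57305, 1.1173, 2.4147.
Z = Σ gᵢe^(−Eᵢ/kT) = 6·e^(−0.57305) + 3·e^(−1.1173) + 1·e^(−2.4147) = 3.3828 + 0.98149 + 0.089394 = 4.4537.
F = −kT ln Z = −0.055493 × ln(4.4537) = −0.055493 × 1.4937 = -0.0829 eV.

-0.0829 eV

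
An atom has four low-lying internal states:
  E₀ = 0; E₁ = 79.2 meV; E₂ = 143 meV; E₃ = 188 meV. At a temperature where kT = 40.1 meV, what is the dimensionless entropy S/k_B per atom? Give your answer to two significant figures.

Eᵢ/kT = 0, 1.975, 3.566, 4.688.
Z = Σ e^(−Eᵢ/kT) = e^(−0) + e^(−1.975) + e^(−3.566) + e^(−4.688) = 1.000 + 0.1388 + 0.02827 + 0.009205 = 1.176.
⟨E⟩ = Σ EᵢPᵢ = 14.26 meV.
S/k_B = ln Z + ⟨E⟩/kT = ln(1.176) + 14.26/40.1 = 0.1621 + 0.3556 = 0.52.

0.52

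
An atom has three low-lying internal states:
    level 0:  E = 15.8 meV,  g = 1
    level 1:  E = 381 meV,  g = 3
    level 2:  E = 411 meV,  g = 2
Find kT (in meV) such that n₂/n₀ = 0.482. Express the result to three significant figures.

n₂/n₀ = (g₂/g₀) exp[−(E₂−E₀)/kT] = 0.482.
⇒ (E₂−E₀)/kT = ln((2/1)/0.482) = ln(4.1494) = 1.4230.
kT = 395.2 meV / 1.4230 = 278 meV.

278 meV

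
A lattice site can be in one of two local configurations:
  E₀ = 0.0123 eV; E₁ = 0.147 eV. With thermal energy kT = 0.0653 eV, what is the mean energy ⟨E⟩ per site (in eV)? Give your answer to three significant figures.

0.0275 eV

Eᵢ/kT = 0.18836, 2.2511.
Z = Σ e^(−Eᵢ/kT) = e^(−0.18836) + e^(−2.2511) = 0.82832 + 0.10528 = 0.93360.
⟨E⟩ = Σ Eᵢ e^(−Eᵢ/kT) / Z = (0.0123·0.82832 + 0.147·0.10528) / 0.93360 = 0.0275 eV.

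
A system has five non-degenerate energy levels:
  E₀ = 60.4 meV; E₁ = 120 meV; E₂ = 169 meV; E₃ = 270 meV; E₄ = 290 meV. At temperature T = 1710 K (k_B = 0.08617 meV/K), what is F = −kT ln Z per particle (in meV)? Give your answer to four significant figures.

k_BT = 0.08617 × 1710 K = 147.351 meV.
Eᵢ/kT = 0.409906, 0.814382, 1.14692, 1.83236, 1.96809.
Z = Σ e^(−Eᵢ/kT) = e^(−0.409906) + e^(−0.814382) + e^(−1.14692) + e^(−1.83236) + e^(−1.96809) = 0.663713 + 0.442913 + 0.317614 + 0.160035 + 0.139723 = 1.72400.
F = −kT ln Z = −147.351 × ln(1.72400) = −147.351 × 0.544647 = -80.25 meV.

-80.25 meV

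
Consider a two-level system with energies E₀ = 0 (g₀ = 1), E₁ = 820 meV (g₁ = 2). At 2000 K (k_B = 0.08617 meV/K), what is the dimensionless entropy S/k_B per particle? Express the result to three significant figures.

0.0973

k_BT = 0.08617 × 2000 K = 172.34 meV.
Eᵢ/kT = 0, 4.7580.
Z = Σ gᵢe^(−Eᵢ/kT) = 1·e^(−0) + 2·e^(−4.7580) = 1.0000 + 0.017166 = 1.0172.
⟨E⟩ = Σ EᵢPᵢ = 13.838 meV.
S/k_B = ln Z + ⟨E⟩/kT = ln(1.0172) + 13.838/172.34 = 0.017054 + 0.080295 = 0.0973.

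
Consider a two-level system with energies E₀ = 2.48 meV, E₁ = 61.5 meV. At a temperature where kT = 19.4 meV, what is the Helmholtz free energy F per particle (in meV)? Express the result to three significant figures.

1.58 meV

Eᵢ/kT = 0.12784, 3.1701.
Z = Σ e^(−Eᵢ/kT) = e^(−0.12784) + e^(−3.1701) = 0.87999 + 0.041999 = 0.92199.
F = −kT ln Z = −19.4 × ln(0.92199) = −19.4 × -0.081221 = 1.58 meV.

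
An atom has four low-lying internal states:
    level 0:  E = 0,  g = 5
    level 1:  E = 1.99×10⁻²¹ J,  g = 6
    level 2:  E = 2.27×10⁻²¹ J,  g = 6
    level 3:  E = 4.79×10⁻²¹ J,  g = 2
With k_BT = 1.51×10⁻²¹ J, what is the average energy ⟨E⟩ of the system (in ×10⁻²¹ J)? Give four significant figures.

Eᵢ/kT = 0, 1.31788, 1.50331, 3.17219.
Z = Σ gᵢe^(−Eᵢ/kT) = 5·e^(−0) + 6·e^(−1.31788) + 6·e^(−1.50331) + 2·e^(−3.17219) = 5.00000 + 1.60621 + 1.33436 + 0.0838234 = 8.02439.
⟨E⟩ = Σ Eᵢ gᵢe^(−Eᵢ/kT) / Z = (0·5.00000 + 1.99·1.60621 + 2.27·1.33436 + 4.79·0.0838234) / 8.02439 = 0.8258 ×10⁻²¹ J.

0.8258 ×10⁻²¹ J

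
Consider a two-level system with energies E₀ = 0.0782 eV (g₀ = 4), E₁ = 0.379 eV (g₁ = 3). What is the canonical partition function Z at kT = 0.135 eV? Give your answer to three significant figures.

Z = 2.42

Eᵢ/kT = 0.57926, 2.8074.
Z = Σ gᵢe^(−Eᵢ/kT) = 4·e^(−0.57926) + 3·e^(−2.8074) = 2.2413 + 0.18109 = 2.4224.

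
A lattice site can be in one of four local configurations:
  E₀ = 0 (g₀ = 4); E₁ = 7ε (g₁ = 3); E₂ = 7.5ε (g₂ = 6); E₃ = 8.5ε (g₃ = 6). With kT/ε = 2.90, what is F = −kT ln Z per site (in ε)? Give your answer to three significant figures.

-4.69 ε

Eᵢ/kT = 0, 2.4138, 2.5862, 2.9310.
Z = Σ gᵢe^(−Eᵢ/kT) = 4·e^(−0) + 3·e^(−2.4138) + 6·e^(−2.5862) + 6·e^(−2.9310) = 4.0000 + 0.26842 + 0.45183 + 0.32006 = 5.0403.
F = −kT ln Z = −2.90 × ln(5.0403) = −2.90 × 1.6175 = -4.69 ε.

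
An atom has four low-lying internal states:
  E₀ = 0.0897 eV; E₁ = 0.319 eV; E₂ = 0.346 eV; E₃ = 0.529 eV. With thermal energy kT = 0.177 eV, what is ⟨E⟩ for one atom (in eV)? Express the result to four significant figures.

0.1900 eV

Eᵢ/kT = 0.506780, 1.80226, 1.95480, 2.98870.
Z = Σ e^(−Eᵢ/kT) = e^(−0.506780) + e^(−1.80226) + e^(−1.95480) + e^(−2.98870) = 0.602432 + 0.164926 + 0.141593 + 0.0503529 = 0.959304.
⟨E⟩ = Σ Eᵢ e^(−Eᵢ/kT) / Z = (0.0897·0.602432 + 0.319·0.164926 + 0.346·0.141593 + 0.529·0.0503529) / 0.959304 = 0.1900 eV.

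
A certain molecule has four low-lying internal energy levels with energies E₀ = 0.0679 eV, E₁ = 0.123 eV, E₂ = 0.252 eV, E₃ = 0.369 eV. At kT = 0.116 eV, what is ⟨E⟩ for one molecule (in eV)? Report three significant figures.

Eᵢ/kT = 0.58534, 1.0603, 2.1724, 3.1810.
Z = Σ e^(−Eᵢ/kT) = e^(−0.58534) + e^(−1.0603) + e^(−2.1724) + e^(−3.1810) = 0.55692 + 0.34635 + 0.11390 + 0.041544 = 1.0587.
⟨E⟩ = Σ Eᵢ e^(−Eᵢ/kT) / Z = (0.0679·0.55692 + 0.123·0.34635 + 0.252·0.11390 + 0.369·0.041544) / 1.0587 = 0.118 eV.

0.118 eV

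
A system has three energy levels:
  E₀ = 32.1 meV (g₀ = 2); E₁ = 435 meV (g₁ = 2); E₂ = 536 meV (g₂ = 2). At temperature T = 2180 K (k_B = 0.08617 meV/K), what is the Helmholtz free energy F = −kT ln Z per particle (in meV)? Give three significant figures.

-130 meV

k_BT = 0.08617 × 2180 K = 187.85 meV.
Eᵢ/kT = 0.17088, 2.3157, 2.8533.
Z = Σ gᵢe^(−Eᵢ/kT) = 2·e^(−0.17088) + 2·e^(−2.3157) + 2·e^(−2.8533) = 1.6858 + 0.19739 + 0.11531 = 1.9985.
F = −kT ln Z = −187.85 × ln(1.9985) = −187.85 × 0.69240 = -130 meV.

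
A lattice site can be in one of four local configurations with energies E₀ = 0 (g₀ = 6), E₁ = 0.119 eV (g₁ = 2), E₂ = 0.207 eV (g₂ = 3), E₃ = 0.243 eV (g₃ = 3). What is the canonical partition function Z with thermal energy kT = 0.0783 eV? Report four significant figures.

Eᵢ/kT = 0, 1.51980, 2.64368, 3.10345.
Z = Σ gᵢe^(−Eᵢ/kT) = 6·e^(−0) + 2·e^(−1.51980) + 3·e^(−2.64368) + 3·e^(−3.10345) = 6.00000 + 0.437511 + 0.213297 + 0.134682 = 6.78549.

Z = 6.785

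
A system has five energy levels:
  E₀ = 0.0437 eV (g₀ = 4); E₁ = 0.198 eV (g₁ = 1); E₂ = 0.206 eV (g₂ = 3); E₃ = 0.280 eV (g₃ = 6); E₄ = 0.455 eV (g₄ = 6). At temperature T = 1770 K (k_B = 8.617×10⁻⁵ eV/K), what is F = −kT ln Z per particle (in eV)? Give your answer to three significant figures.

-0.255 eV

k_BT = 8.617×10⁻⁵ × 1770 K = 0.15252 eV.
Eᵢ/kT = 0.28652, 1.2982, 1.3506, 1.8358, 2.9832.
Z = Σ gᵢe^(−Eᵢ/kT) = 4·e^(−0.28652) + 1·e^(−1.2982) + 3·e^(−1.3506) + 6·e^(−1.8358) + 6·e^(−2.9832) = 3.0035 + 0.27302 + 0.77725 + 0.95692 + 0.30378 = 5.3145.
F = −kT ln Z = −0.15252 × ln(5.3145) = −0.15252 × 1.6704 = -0.255 eV.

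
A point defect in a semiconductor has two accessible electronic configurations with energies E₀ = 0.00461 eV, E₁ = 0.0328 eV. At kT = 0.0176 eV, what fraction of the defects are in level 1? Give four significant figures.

Eᵢ/kT = 0.261932, 1.86364.
Z = Σ e^(−Eᵢ/kT) = e^(−0.261932) + e^(−1.86364) = 0.769563 + 0.155107 = 0.924670.
P₁ = e^(−E₁/kT) / Z = 0.155107/0.924670 = 0.1677.

0.1677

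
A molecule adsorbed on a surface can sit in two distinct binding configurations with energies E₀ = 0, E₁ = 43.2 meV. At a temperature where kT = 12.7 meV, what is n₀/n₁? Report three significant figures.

n₀/n₁ = exp[−(E₀−E₁)/kT] = exp(−(-43.2 meV)/(12.7 meV)) = exp(3.4016) = 30.0.

30.0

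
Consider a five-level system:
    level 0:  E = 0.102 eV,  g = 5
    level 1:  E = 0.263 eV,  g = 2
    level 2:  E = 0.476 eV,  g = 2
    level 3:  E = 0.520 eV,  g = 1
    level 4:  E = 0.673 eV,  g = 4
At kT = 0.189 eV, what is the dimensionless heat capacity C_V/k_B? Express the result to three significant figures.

Eᵢ/kT = 0.53968, 1.3915, 2.5185, 2.7513, 3.5608.
Z = Σ gᵢe^(−Eᵢ/kT) = 5·e^(−0.53968) + 2·e^(−1.3915) + 2·e^(−2.5185) + 1·e^(−2.7513) + 4·e^(−3.5608) = 2.9147 + 0.49740 + 0.16116 + 0.063845 + 0.11366 = 3.7508.
⟨E⟩ = 0.16384 eV, ⟨E²⟩ = 0.045320 eV².
C_V/k_B = (⟨E²⟩ − ⟨E⟩²)/(kT)² = (0.045320 − 0.026844)/0.035721 = 0.517.

0.517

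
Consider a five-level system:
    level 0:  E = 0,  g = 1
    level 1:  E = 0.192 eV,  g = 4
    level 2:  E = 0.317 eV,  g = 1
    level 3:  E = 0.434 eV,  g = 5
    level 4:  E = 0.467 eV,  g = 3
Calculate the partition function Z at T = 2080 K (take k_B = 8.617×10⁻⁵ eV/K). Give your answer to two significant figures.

Z = 3.2

k_BT = 8.617×10⁻⁵ × 2080 K = 0.1792 eV.
Eᵢ/kT = 0, 1.071, 1.769, 2.422, 2.606.
Z = Σ gᵢe^(−Eᵢ/kT) = 1·e^(−0) + 4·e^(−1.071) + 1·e^(−1.769) + 5·e^(−2.422) + 3·e^(−2.606) = 1.000 + 1.371 + 0.1705 + 0.4437 + 0.2215 = 3.207.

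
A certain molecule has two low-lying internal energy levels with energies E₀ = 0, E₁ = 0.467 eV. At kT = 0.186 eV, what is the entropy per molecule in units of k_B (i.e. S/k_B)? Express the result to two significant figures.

0.27

Eᵢ/kT = 0, 2.511.
Z = Σ e^(−Eᵢ/kT) = e^(−0) + e^(−2.511) = 1.000 + 0.08119 = 1.081.
⟨E⟩ = Σ EᵢPᵢ = 0.03507 eV.
S/k_B = ln Z + ⟨E⟩/kT = ln(1.081) + 0.03507/0.186 = 0.07789 + 0.1885 = 0.27.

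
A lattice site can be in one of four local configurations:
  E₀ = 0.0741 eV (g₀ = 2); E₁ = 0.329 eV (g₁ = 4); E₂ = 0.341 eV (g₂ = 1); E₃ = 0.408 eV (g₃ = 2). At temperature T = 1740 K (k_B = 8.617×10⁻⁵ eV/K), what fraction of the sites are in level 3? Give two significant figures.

0.069

k_BT = 8.617×10⁻⁵ × 1740 K = 0.1499 eV.
Eᵢ/kT = 0.4943, 2.195, 2.275, 2.722.
Z = Σ gᵢe^(−Eᵢ/kT) = 2·e^(−0.4943) + 4·e^(−2.195) + 1·e^(−2.275) + 2·e^(−2.722) = 1.220 + 0.4454 + 0.1028 + 0.1315 = 1.900.
P₃ = g₃ e^(−E₃/kT) / Z = 0.1315/1.900 = 0.069.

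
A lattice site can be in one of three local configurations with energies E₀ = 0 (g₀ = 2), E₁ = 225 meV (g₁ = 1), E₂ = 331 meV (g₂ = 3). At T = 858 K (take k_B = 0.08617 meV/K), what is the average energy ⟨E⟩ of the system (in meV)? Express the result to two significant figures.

11 meV

k_BT = 0.08617 × 858 K = 73.93 meV.
Eᵢ/kT = 0, 3.043, 4.477.
Z = Σ gᵢe^(−Eᵢ/kT) = 2·e^(−0) + 1·e^(−3.043) + 3·e^(−4.477) = 2.000 + 0.04769 + 0.03410 = 2.082.
⟨E⟩ = Σ Eᵢ gᵢe^(−Eᵢ/kT) / Z = (0·2.000 + 225·0.04769 + 331·0.03410) / 2.082 = 11 meV.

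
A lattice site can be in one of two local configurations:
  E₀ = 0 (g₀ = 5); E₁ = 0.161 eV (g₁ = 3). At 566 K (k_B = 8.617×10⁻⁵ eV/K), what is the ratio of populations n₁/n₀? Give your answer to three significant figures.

0.0221

k_BT = 8.617×10⁻⁵ × 566 K = 0.048772 eV.
n₁/n₀ = (g₁/g₀) exp[−(E₁−E₀)/kT] = (3/5) × exp(−(0.161 eV)/(0.048772 eV)) = (3/5) × exp(-3.3011) = 0.0221.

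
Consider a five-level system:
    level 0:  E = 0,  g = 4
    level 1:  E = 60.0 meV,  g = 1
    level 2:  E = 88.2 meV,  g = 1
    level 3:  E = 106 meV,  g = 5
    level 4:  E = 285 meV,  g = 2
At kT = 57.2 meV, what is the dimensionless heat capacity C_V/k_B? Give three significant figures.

Eᵢ/kT = 0, 1.0490, 1.5420, 1.8531, 4.9825.
Z = Σ gᵢe^(−Eᵢ/kT) = 4·e^(−0) + 1·e^(−1.0490) + 1·e^(−1.5420) + 5·e^(−1.8531) + 2·e^(−4.9825) = 4.0000 + 0.35029 + 0.21395 + 0.78375 + 0.013714 = 5.3617.
⟨E⟩ = 23.663 meV, ⟨E²⟩ = 2395.8 meV².
C_V/k_B = (⟨E²⟩ − ⟨E⟩²)/(kT)² = (2395.8 − 559.94)/3271.8 = 0.561.

0.561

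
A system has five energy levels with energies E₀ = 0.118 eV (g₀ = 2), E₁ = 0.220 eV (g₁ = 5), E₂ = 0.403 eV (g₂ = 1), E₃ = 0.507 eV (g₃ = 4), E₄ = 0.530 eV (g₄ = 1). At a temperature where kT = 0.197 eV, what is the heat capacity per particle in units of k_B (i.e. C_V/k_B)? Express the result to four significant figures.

0.3763

Eᵢ/kT = 0.598985, 1.11675, 2.04569, 2.57360, 2.69036.
Z = Σ gᵢe^(−Eᵢ/kT) = 2·e^(−0.598985) + 5·e^(−1.11675) + 1·e^(−2.04569) + 4·e^(−2.57360) + 1·e^(−2.69036) = 1.09874 + 1.63671 + 0.129291 + 0.305042 + 0.0678565 = 3.23764.
⟨E⟩ = 0.226230 eV, ⟨E²⟩ = 0.0657841 eV².
C_V/k_B = (⟨E²⟩ − ⟨E⟩²)/(kT)² = (0.0657841 − 0.0511800)/0.0388090 = 0.3763.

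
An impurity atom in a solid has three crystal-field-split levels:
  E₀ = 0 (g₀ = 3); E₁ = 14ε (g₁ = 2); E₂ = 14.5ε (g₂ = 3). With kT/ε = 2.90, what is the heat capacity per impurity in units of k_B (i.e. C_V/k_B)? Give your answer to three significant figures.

Eᵢ/kT = 0, 4.8276, 5.0000.
Z = Σ gᵢe^(−Eᵢ/kT) = 3·e^(−0) + 2·e^(−4.8276) + 3·e^(−5.0000) = 3.0000 + 0.016011 + 0.020214 = 3.0362.
⟨E⟩ = 0.17036 ε, ⟨E²⟩ = 2.4334 ε².
C_V/k_B = (⟨E²⟩ − ⟨E⟩²)/(kT)² = (2.4334 − 0.029023)/8.4100 = 0.286.

0.286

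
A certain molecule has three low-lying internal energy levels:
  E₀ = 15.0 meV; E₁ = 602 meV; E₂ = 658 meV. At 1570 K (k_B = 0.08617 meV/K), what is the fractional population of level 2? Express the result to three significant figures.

0.00844

k_BT = 0.08617 × 1570 K = 135.29 meV.
Eᵢ/kT = 0.11087, 4.4497, 4.8636.
Z = Σ e^(−Eᵢ/kT) = e^(−0.11087) + e^(−4.4497) + e^(−4.8636) = 0.89506 + 0.011682 + 0.0077226 = 0.91446.
P₂ = e^(−E₂/kT) / Z = 0.0077226/0.91446 = 0.00844.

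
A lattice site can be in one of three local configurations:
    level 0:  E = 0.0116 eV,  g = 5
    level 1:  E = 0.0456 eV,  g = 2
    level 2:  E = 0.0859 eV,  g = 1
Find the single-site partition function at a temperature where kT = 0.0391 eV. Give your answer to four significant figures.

Z = 4.451

Eᵢ/kT = 0.296675, 1.16624, 2.19693.
Z = Σ gᵢe^(−Eᵢ/kT) = 5·e^(−0.296675) + 2·e^(−1.16624) + 1·e^(−2.19693) = 3.71643 + 0.623072 + 0.111144 = 4.45065.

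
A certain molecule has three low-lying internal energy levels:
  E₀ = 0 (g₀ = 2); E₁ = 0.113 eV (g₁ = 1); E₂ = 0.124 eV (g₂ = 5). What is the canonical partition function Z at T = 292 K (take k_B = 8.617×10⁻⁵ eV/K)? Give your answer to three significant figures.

k_BT = 8.617×10⁻⁵ × 292 K = 0.025162 eV.
Eᵢ/kT = 0, 4.4909, 4.9281.
Z = Σ gᵢe^(−Eᵢ/kT) = 2·e^(−0) + 1·e^(−4.4909) + 5·e^(−4.9281) = 2.0000 + 0.011211 + 0.036201 = 2.0474.

Z = 2.05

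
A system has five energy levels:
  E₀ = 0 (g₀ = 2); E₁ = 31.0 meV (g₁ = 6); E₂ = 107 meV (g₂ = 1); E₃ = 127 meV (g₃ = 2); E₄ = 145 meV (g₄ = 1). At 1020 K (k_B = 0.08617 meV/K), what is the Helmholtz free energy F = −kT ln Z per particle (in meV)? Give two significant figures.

-170 meV

k_BT = 0.08617 × 1020 K = 87.89 meV.
Eᵢ/kT = 0, 0.3527, 1.217, 1.445, 1.650.
Z = Σ gᵢe^(−Eᵢ/kT) = 2·e^(−0) + 6·e^(−0.3527) + 1·e^(−1.217) + 2·e^(−1.445) + 1·e^(−1.650) = 2.000 + 4.217 + 0.2961 + 0.4715 + 0.1920 = 7.177.
F = −kT ln Z = −87.89 × ln(7.177) = −87.89 × 1.971 = -170 meV.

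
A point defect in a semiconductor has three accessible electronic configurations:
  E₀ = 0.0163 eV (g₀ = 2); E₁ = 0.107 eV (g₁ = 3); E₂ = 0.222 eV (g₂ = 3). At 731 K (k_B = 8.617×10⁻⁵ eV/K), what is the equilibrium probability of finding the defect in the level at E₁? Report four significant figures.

k_BT = 8.617×10⁻⁵ × 731 K = 0.0629903 eV.
Eᵢ/kT = 0.258770, 1.69867, 3.52435.
Z = Σ gᵢe^(−Eᵢ/kT) = 2·e^(−0.258770) + 3·e^(−1.69867) + 3·e^(−3.52435) = 1.54400 + 0.548780 + 0.0884129 = 2.18119.
P₁ = g₁ e^(−E₁/kT) / Z = 0.548780/2.18119 = 0.2516.

0.2516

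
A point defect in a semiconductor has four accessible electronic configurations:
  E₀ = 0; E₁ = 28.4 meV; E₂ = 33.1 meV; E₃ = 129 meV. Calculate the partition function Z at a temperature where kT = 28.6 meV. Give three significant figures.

Z = 1.70

Eᵢ/kT = 0, 0.99301, 1.1573, 4.5105.
Z = Σ e^(−Eᵢ/kT) = e^(−0) + e^(−0.99301) + e^(−1.1573) + e^(−4.5105) = 1.0000 + 0.37046 + 0.31433 + 0.010993 = 1.6958.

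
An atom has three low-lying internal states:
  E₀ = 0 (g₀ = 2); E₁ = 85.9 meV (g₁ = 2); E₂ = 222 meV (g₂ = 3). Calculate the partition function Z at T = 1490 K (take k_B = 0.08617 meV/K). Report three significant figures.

k_BT = 0.08617 × 1490 K = 128.39 meV.
Eᵢ/kT = 0, 0.66906, 1.7291.
Z = Σ gᵢe^(−Eᵢ/kT) = 2·e^(−0) + 2·e^(−0.66906) + 3·e^(−1.7291) = 2.0000 + 1.0244 + 0.53233 = 3.5567.

Z = 3.56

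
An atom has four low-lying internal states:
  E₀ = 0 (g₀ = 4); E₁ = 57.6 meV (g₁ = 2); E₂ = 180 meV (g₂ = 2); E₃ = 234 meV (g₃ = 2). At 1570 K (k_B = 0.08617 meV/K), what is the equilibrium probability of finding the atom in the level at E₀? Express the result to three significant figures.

k_BT = 0.08617 × 1570 K = 135.29 meV.
Eᵢ/kT = 0, 0.42575, 1.3305, 1.7296.
Z = Σ gᵢe^(−Eᵢ/kT) = 4·e^(−0) + 2·e^(−0.42575) + 2·e^(−1.3305) + 2·e^(−1.7296) = 4.0000 + 1.3066 + 0.52869 + 0.35471 = 6.1900.
P₀ = g₀ e^(−E₀/kT) / Z = 4.0000/6.1900 = 0.646.

0.646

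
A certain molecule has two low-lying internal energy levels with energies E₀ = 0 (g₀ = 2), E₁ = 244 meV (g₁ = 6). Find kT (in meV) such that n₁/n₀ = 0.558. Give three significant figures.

n₁/n₀ = (g₁/g₀) exp[−(E₁−E₀)/kT] = 0.558.
⇒ (E₁−E₀)/kT = ln((6/2)/0.558) = ln(5.3763) = 1.6820.
kT = 244 meV / 1.6820 = 145 meV.

145 meV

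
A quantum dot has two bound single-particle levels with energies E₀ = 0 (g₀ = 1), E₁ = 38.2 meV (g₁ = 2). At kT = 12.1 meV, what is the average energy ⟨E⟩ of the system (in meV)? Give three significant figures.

Eᵢ/kT = 0, 3.1570.
Z = Σ gᵢe^(−Eᵢ/kT) = 1·e^(−0) + 2·e^(−3.1570) = 1.0000 + 0.085106 = 1.0851.
⟨E⟩ = Σ Eᵢ gᵢe^(−Eᵢ/kT) / Z = (0·1.0000 + 38.2·0.085106) / 1.0851 = 3.00 meV.

3.00 meV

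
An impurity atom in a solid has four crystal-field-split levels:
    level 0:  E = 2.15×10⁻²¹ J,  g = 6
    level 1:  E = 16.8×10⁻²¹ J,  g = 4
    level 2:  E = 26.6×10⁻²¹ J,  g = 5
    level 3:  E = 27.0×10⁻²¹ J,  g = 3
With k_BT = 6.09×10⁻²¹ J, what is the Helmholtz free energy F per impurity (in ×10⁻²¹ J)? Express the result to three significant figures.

-9.25 ×10⁻²¹ J

Eᵢ/kT = 0.35304, 2.7586, 4.3678, 4.4335.
Z = Σ gᵢe^(−Eᵢ/kT) = 6·e^(−0.35304) + 4·e^(−2.7586) + 5·e^(−4.3678) + 3·e^(−4.4335) = 4.2153 + 0.25352 + 0.063396 + 0.035619 = 4.5678.
F = −kT ln Z = −6.09 × ln(4.5678) = −6.09 × 1.5190 = -9.25 ×10⁻²¹ J.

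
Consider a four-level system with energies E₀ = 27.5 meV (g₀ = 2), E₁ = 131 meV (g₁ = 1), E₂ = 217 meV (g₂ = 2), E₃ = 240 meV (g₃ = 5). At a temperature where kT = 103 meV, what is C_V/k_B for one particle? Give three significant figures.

Eᵢ/kT = 0.26699, 1.2718, 2.1068, 2.3301.
Z = Σ gᵢe^(−Eᵢ/kT) = 2·e^(−0.26699) + 1·e^(−1.2718) + 2·e^(−2.1068) + 5·e^(−2.3301) = 1.5314 + 0.28033 + 0.24325 + 0.48643 = 2.5414.
⟨E⟩ = 97.728 meV, ⟨E²⟩ = 17881 meV².
C_V/k_B = (⟨E²⟩ − ⟨E⟩²)/(kT)² = (17881 − 9550.8)/10609 = 0.785.

0.785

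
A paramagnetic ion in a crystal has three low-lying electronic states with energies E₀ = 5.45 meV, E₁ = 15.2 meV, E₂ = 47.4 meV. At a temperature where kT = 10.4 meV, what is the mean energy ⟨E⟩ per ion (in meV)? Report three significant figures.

8.69 meV

Eᵢ/kT = 0.52404, 1.4615, 4.5577.
Z = Σ e^(−Eᵢ/kT) = e^(−0.52404) + e^(−1.4615) + e^(−4.5577) = 0.59212 + 0.23189 + 0.010486 = 0.83450.
⟨E⟩ = Σ Eᵢ e^(−Eᵢ/kT) / Z = (5.45·0.59212 + 15.2·0.23189 + 47.4·0.010486) / 0.83450 = 8.69 meV.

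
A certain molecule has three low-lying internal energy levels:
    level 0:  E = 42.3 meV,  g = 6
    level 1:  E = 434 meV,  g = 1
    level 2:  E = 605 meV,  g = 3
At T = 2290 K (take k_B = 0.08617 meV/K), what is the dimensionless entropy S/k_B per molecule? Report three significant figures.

k_BT = 0.08617 × 2290 K = 197.33 meV.
Eᵢ/kT = 0.21436, 2.1994, 3.0659.
Z = Σ gᵢe^(−Eᵢ/kT) = 6·e^(−0.21436) + 1·e^(−2.1994) + 3·e^(−3.0659) = 4.8423 + 0.11087 + 0.13984 = 5.0930.
⟨E⟩ = Σ EᵢPᵢ = 66.277 meV.
S/k_B = ln Z + ⟨E⟩/kT = ln(5.0930) + 66.277/197.33 = 1.6279 + 0.33587 = 1.96.

1.96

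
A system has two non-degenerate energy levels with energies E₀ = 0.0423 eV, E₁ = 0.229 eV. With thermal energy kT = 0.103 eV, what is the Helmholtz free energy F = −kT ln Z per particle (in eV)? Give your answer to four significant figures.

0.02673 eV

Eᵢ/kT = 0.410680, 2.22330.
Z = Σ e^(−Eᵢ/kT) = e^(−0.410680) + e^(−2.22330) = 0.663199 + 0.108251 = 0.771450.
F = −kT ln Z = −0.103 × ln(0.771450) = −0.103 × -0.259483 = 0.02673 eV.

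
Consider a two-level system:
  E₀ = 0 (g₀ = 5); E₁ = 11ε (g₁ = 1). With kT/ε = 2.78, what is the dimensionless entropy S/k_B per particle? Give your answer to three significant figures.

1.63

Eᵢ/kT = 0, 3.9568.
Z = Σ gᵢe^(−Eᵢ/kT) = 5·e^(−0) + 1·e^(−3.9568) = 5.0000 + 0.019124 = 5.0191.
⟨E⟩ = Σ EᵢPᵢ = 0.041913 ε.
S/k_B = ln Z + ⟨E⟩/kT = ln(5.0191) + 0.041913/2.78 = 1.6133 + 0.015077 = 1.63.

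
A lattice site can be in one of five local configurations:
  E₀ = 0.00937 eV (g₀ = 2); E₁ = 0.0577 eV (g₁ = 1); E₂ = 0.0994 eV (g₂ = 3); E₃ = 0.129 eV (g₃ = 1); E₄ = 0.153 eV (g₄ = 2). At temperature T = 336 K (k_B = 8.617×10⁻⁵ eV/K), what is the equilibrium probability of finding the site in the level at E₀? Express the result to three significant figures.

0.850

k_BT = 8.617×10⁻⁵ × 336 K = 0.028953 eV.
Eᵢ/kT = 0.32363, 1.9929, 3.4332, 4.4555, 5.2844.
Z = Σ gᵢe^(−Eᵢ/kT) = 2·e^(−0.32363) + 1·e^(−1.9929) + 3·e^(−3.4332) + 1·e^(−4.4555) + 2·e^(−5.2844) = 1.4470 + 0.13630 + 0.096850 + 0.011615 + 0.010140 = 1.7019.
P₀ = g₀ e^(−E₀/kT) / Z = 1.4470/1.7019 = 0.850.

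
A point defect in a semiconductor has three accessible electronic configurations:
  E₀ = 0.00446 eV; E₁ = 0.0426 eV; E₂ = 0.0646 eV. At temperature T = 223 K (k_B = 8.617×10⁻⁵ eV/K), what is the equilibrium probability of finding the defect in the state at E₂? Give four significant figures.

0.03702

k_BT = 8.617×10⁻⁵ × 223 K = 0.0192159 eV.
Eᵢ/kT = 0.232099, 2.21691, 3.36180.
Z = Σ e^(−Eᵢ/kT) = e^(−0.232099) + e^(−2.21691) + e^(−3.36180) = 0.792868 + 0.108945 + 0.0346728 = 0.936486.
P₂ = e^(−E₂/kT) / Z = 0.0346728/0.936486 = 0.03702.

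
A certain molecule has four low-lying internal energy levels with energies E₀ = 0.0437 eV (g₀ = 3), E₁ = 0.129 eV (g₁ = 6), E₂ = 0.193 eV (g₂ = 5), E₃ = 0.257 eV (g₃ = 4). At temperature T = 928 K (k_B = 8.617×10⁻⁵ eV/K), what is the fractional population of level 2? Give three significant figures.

0.126

k_BT = 8.617×10⁻⁵ × 928 K = 0.079966 eV.
Eᵢ/kT = 0.54648, 1.6132, 2.4135, 3.2139.
Z = Σ gᵢe^(−Eᵢ/kT) = 3·e^(−0.54648) + 6·e^(−1.6132) + 5·e^(−2.4135) + 4·e^(−3.2139) = 1.7370 + 1.1955 + 0.44751 + 0.16080 = 3.5408.
P₂ = g₂ e^(−E₂/kT) / Z = 0.44751/3.5408 = 0.126.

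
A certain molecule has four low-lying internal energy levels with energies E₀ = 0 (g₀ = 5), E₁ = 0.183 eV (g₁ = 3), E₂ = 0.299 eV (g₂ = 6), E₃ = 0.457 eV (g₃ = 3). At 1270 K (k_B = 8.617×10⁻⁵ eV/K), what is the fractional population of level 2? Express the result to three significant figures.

0.0651

k_BT = 8.617×10⁻⁵ × 1270 K = 0.10944 eV.
Eᵢ/kT = 0, 1.6721, 2.7321, 4.1758.
Z = Σ gᵢe^(−Eᵢ/kT) = 5·e^(−0) + 3·e^(−1.6721) + 6·e^(−2.7321) + 3·e^(−4.1758) = 5.0000 + 0.56356 + 0.39049 + 0.046089 = 6.0001.
P₂ = g₂ e^(−E₂/kT) / Z = 0.39049/6.0001 = 0.0651.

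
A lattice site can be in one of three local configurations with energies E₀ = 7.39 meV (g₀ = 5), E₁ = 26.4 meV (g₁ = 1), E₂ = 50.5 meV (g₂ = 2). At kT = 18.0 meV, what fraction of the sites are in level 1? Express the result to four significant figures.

0.06289

Eᵢ/kT = 0.410556, 1.46667, 2.80556.
Z = Σ gᵢe^(−Eᵢ/kT) = 5·e^(−0.410556) + 1·e^(−1.46667) + 2·e^(−2.80556) = 3.31641 + 0.230692 + 0.120946 = 3.66805.
P₁ = g₁ e^(−E₁/kT) / Z = 0.230692/3.66805 = 0.06289.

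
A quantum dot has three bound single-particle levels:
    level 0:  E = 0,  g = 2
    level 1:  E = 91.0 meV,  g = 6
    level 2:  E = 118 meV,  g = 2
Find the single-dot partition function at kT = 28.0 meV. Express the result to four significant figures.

Eᵢ/kT = 0, 3.25000, 4.21429.
Z = Σ gᵢe^(−Eᵢ/kT) = 2·e^(−0) + 6·e^(−3.25000) + 2·e^(−4.21429) = 2.00000 + 0.232645 + 0.0295656 = 2.26221.

Z = 2.262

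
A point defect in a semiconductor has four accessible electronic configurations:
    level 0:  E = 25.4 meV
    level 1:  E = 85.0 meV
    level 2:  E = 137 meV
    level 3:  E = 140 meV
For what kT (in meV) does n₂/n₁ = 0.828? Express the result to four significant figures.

n₂/n₁ = exp[−(E₂−E₁)/kT] = 0.828.
⇒ (E₂−E₁)/kT = ln(1/0.828) = ln(1.20773) = 0.188743.
kT = 52.0 meV / 0.188743 = 275.5 meV.

275.5 meV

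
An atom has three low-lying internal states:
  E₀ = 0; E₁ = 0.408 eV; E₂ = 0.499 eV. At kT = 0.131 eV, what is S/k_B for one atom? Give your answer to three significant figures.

0.273

Eᵢ/kT = 0, 3.1145, 3.8092.
Z = Σ e^(−Eᵢ/kT) = e^(−0) + e^(−3.1145) + e^(−3.8092) = 1.0000 + 0.044401 + 0.022166 = 1.0666.
⟨E⟩ = Σ EᵢPᵢ = 0.027355 eV.
S/k_B = ln Z + ⟨E⟩/kT = ln(1.0666) + 0.027355/0.131 = 0.064476 + 0.20882 = 0.273.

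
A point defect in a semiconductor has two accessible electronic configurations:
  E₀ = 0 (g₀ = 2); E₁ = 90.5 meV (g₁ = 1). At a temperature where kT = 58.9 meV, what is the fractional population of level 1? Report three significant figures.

0.0971

Eᵢ/kT = 0, 1.5365.
Z = Σ gᵢe^(−Eᵢ/kT) = 2·e^(−0) + 1·e^(−1.5365) = 2.0000 + 0.21513 = 2.2151.
P₁ = g₁ e^(−E₁/kT) / Z = 0.21513/2.2151 = 0.0971.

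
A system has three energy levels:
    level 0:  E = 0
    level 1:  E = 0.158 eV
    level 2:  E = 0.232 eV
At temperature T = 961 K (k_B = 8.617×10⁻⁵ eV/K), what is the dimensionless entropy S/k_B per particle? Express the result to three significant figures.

0.565

k_BT = 8.617×10⁻⁵ × 961 K = 0.082809 eV.
Eᵢ/kT = 0, 1.9080, 2.8016.
Z = Σ e^(−Eᵢ/kT) = e^(−0) + e^(−1.9080) + e^(−2.8016) = 1.0000 + 0.14838 + 0.060713 = 1.2091.
⟨E⟩ = Σ EᵢPᵢ = 0.031039 eV.
S/k_B = ln Z + ⟨E⟩/kT = ln(1.2091) + 0.031039/0.082809 = 0.18988 + 0.37483 = 0.565.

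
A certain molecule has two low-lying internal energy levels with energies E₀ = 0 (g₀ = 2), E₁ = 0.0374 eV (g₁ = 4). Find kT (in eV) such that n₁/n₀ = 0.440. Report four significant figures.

n₁/n₀ = (g₁/g₀) exp[−(E₁−E₀)/kT] = 0.440.
⇒ (E₁−E₀)/kT = ln((4/2)/0.440) = ln(4.54545) = 1.51413.
kT = 0.0374 eV / 1.51413 = 0.02470 eV.

0.02470 eV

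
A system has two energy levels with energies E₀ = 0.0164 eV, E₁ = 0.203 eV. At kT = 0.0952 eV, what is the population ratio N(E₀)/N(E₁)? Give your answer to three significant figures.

n₀/n₁ = exp[−(E₀−E₁)/kT] = exp(−(-0.1866 eV)/(0.0952 eV)) = exp(1.9601) = 7.10.

7.10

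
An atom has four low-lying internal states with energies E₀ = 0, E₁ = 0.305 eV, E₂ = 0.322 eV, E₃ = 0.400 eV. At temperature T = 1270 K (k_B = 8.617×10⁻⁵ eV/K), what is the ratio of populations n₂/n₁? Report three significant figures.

0.856

k_BT = 8.617×10⁻⁵ × 1270 K = 0.10944 eV.
n₂/n₁ = exp[−(E₂−E₁)/kT] = exp(−(0.017 eV)/(0.10944 eV)) = exp(-0.15534) = 0.856.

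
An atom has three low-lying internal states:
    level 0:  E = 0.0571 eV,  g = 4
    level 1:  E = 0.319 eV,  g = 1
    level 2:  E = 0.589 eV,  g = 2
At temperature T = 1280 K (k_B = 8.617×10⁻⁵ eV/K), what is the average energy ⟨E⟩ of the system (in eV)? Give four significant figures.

k_BT = 8.617×10⁻⁵ × 1280 K = 0.110298 eV.
Eᵢ/kT = 0.517688, 2.89216, 5.34008.
Z = Σ gᵢe^(−Eᵢ/kT) = 4·e^(−0.517688) + 1·e^(−2.89216) + 2·e^(−5.34008) = 2.38359 + 0.0554563 + 0.00959097 = 2.44864.
⟨E⟩ = Σ Eᵢ gᵢe^(−Eᵢ/kT) / Z = (0.0571·2.38359 + 0.319·0.0554563 + 0.589·0.00959097) / 2.44864 = 0.06511 eV.

0.06511 eV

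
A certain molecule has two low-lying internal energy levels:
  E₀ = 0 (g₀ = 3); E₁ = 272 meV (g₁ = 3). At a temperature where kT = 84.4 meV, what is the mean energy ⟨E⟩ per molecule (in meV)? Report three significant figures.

10.4 meV

Eᵢ/kT = 0, 3.2227.
Z = Σ gᵢe^(−Eᵢ/kT) = 3·e^(−0) + 3·e^(−3.2227) = 3.0000 + 0.11954 = 3.1195.
⟨E⟩ = Σ Eᵢ gᵢe^(−Eᵢ/kT) / Z = (0·3.0000 + 272·0.11954) / 3.1195 = 10.4 meV.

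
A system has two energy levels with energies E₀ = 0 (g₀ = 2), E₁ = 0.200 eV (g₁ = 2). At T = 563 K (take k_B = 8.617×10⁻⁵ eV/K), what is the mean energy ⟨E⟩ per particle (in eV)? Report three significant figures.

0.00319 eV

k_BT = 8.617×10⁻⁵ × 563 K = 0.048514 eV.
Eᵢ/kT = 0, 4.1225.
Z = Σ gᵢe^(−Eᵢ/kT) = 2·e^(−0) + 2·e^(−4.1225) = 2.0000 + 0.032408 = 2.0324.
⟨E⟩ = Σ Eᵢ gᵢe^(−Eᵢ/kT) / Z = (0·2.0000 + 0.200·0.032408) / 2.0324 = 0.00319 eV.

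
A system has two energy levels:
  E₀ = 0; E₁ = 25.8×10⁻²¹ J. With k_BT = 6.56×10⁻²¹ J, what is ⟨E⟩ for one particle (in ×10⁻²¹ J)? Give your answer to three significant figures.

0.496 ×10⁻²¹ J

Eᵢ/kT = 0, 3.9329.
Z = Σ e^(−Eᵢ/kT) = e^(−0) + e^(−3.9329) = 1.0000 + 0.019587 = 1.0196.
⟨E⟩ = Σ Eᵢ e^(−Eᵢ/kT) / Z = (0·1.0000 + 25.8·0.019587) / 1.0196 = 0.496 ×10⁻²¹ J.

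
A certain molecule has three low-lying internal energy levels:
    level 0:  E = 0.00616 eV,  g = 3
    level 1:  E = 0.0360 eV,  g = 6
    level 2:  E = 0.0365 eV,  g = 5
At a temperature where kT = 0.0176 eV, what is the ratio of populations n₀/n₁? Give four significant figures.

2.725

n₀/n₁ = (g₀/g₁) exp[−(E₀−E₁)/kT] = (3/6) × exp(−(-0.02984 eV)/(0.0176 eV)) = (3/6) × exp(1.69545) = 2.725.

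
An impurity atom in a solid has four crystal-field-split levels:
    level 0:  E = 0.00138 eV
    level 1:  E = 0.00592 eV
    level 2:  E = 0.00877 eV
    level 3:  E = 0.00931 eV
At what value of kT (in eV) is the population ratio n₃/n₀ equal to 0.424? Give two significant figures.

0.0092 eV

n₃/n₀ = exp[−(E₃−E₀)/kT] = 0.424.
⇒ (E₃−E₀)/kT = ln(1/0.424) = ln(2.358) = 0.8578.
kT = 0.00793 eV / 0.8578 = 0.0092 eV.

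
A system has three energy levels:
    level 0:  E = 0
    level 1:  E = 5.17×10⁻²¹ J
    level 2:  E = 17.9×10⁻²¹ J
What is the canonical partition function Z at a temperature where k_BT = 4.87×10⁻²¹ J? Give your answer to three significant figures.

Z = 1.37

Eᵢ/kT = 0, 1.0616, 3.6756.
Z = Σ e^(−Eᵢ/kT) = e^(−0) + e^(−1.0616) + e^(−3.6756) = 1.0000 + 0.34590 + 0.025334 = 1.3712.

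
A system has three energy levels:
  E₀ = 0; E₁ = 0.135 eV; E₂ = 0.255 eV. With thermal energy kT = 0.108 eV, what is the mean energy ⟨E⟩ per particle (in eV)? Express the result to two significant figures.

0.045 eV

Eᵢ/kT = 0, 1.250, 2.361.
Z = Σ e^(−Eᵢ/kT) = e^(−0) + e^(−1.250) + e^(−2.361) = 1.000 + 0.2865 + 0.09433 = 1.381.
⟨E⟩ = Σ Eᵢ e^(−Eᵢ/kT) / Z = (0·1.000 + 0.135·0.2865 + 0.255·0.09433) / 1.381 = 0.045 eV.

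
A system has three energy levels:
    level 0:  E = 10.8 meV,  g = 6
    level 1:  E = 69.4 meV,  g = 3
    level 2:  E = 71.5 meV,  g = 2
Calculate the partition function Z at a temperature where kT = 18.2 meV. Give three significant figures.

Eᵢ/kT = 0.59341, 3.8132, 3.9286.
Z = Σ gᵢe^(−Eᵢ/kT) = 6·e^(−0.59341) + 3·e^(−3.8132) + 2·e^(−3.9286) = 3.3146 + 0.066232 + 0.039342 = 3.4202.

Z = 3.42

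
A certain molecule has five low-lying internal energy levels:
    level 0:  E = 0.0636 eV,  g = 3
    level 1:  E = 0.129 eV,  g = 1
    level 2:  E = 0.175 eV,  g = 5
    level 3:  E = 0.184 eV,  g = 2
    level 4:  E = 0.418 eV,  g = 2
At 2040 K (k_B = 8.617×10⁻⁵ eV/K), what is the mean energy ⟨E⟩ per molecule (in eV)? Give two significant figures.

0.14 eV

k_BT = 8.617×10⁻⁵ × 2040 K = 0.1758 eV.
Eᵢ/kT = 0.3618, 0.7338, 0.9954, 1.047, 2.378.
Z = Σ gᵢe^(−Eᵢ/kT) = 3·e^(−0.3618) + 1·e^(−0.7338) + 5·e^(−0.9954) + 2·e^(−1.047) + 2·e^(−2.378) = 2.089 + 0.4801 + 1.848 + 0.7020 + 0.1855 = 5.305.
⟨E⟩ = Σ Eᵢ gᵢe^(−Eᵢ/kT) / Z = (0.0636·2.089 + 0.129·0.4801 + 0.175·1.848 + 0.184·0.7020 + 0.418·0.1855) / 5.305 = 0.14 eV.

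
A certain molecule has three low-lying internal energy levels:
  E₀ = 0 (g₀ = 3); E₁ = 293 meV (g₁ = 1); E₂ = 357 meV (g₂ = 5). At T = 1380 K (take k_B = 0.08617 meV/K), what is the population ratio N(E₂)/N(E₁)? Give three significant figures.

2.92

k_BT = 0.08617 × 1380 K = 118.91 meV.
n₂/n₁ = (g₂/g₁) exp[−(E₂−E₁)/kT] = (5/1) × exp(−(64 meV)/(118.91 meV)) = (5/1) × exp(-0.53822) = 2.92.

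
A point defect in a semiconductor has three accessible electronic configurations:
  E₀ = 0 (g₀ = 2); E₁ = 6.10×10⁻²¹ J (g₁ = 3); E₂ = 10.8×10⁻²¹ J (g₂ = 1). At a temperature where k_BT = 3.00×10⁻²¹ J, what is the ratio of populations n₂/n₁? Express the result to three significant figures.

n₂/n₁ = (g₂/g₁) exp[−(E₂−E₁)/kT] = (1/3) × exp(−(4.70 ×10⁻²¹ J)/(3.00 ×10⁻²¹ J)) = (1/3) × exp(-1.5667) = 0.0696.

0.0696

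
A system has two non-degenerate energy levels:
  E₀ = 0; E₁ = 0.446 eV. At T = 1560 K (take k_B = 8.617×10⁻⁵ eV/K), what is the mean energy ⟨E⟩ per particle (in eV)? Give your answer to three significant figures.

0.0156 eV

k_BT = 8.617×10⁻⁵ × 1560 K = 0.13443 eV.
Eᵢ/kT = 0, 3.3177.
Z = Σ e^(−Eᵢ/kT) = e^(−0) + e^(−3.3177) = 1.0000 + 0.036236 = 1.0362.
⟨E⟩ = Σ Eᵢ e^(−Eᵢ/kT) / Z = (0·1.0000 + 0.446·0.036236) / 1.0362 = 0.0156 eV.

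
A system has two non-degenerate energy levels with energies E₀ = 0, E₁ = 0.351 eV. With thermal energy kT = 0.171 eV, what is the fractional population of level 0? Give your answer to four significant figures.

0.8862

Eᵢ/kT = 0, 2.05263.
Z = Σ e^(−Eᵢ/kT) = e^(−0) + e^(−2.05263) = 1.00000 + 0.128397 = 1.12840.
P₀ = e^(−E₀/kT) / Z = 1.00000/1.12840 = 0.8862.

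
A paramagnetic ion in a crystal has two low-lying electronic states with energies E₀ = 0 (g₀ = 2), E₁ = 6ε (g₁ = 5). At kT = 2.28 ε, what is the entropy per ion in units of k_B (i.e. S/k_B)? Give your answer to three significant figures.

1.26

Eᵢ/kT = 0, 2.6316.
Z = Σ gᵢe^(−Eᵢ/kT) = 2·e^(−0) + 5·e^(−2.6316) = 2.0000 + 0.35982 = 2.3598.
⟨E⟩ = Σ EᵢPᵢ = 0.91487 ε.
S/k_B = ln Z + ⟨E⟩/kT = ln(2.3598) + 0.91487/2.28 = 0.85858 + 0.40126 = 1.26.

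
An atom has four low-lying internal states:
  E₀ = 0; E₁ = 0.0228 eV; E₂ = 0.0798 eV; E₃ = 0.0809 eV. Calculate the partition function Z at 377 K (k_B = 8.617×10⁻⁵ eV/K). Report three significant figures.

Z = 1.66

k_BT = 8.617×10⁻⁵ × 377 K = 0.032486 eV.
Eᵢ/kT = 0, 0.70184, 2.4564, 2.4903.
Z = Σ e^(−Eᵢ/kT) = e^(−0) + e^(−0.70184) + e^(−2.4564) + e^(−2.4903) = 1.0000 + 0.49567 + 0.085743 + 0.082885 = 1.6643.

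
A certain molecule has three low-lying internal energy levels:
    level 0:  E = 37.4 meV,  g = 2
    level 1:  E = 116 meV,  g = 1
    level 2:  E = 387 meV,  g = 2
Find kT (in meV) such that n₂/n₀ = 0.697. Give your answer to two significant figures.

970 meV

n₂/n₀ = (g₂/g₀) exp[−(E₂−E₀)/kT] = 0.697.
⇒ (E₂−E₀)/kT = ln((2/2)/0.697) = ln(1.435) = 0.3612.
kT = 349.6 meV / 0.3612 = 970 meV.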